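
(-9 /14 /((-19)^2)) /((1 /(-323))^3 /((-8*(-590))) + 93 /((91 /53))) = -25774973640 /783986137962869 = -0.00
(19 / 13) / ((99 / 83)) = 1577 / 1287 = 1.23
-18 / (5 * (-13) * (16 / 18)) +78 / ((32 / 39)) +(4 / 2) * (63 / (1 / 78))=10320309 / 1040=9923.37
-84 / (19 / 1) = -84 / 19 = -4.42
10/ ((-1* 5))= -2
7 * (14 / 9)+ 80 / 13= 1994 / 117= 17.04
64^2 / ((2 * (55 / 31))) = 63488 / 55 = 1154.33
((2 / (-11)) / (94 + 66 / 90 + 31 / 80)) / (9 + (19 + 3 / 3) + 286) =-32 / 5273499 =-0.00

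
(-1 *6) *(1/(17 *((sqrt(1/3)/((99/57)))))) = -198 *sqrt(3)/323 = -1.06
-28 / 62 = -14 / 31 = -0.45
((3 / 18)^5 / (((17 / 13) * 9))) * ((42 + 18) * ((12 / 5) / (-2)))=-13 / 16524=-0.00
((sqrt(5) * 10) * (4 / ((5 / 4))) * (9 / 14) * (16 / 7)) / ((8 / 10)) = 2880 * sqrt(5) / 49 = 131.43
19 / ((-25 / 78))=-1482 / 25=-59.28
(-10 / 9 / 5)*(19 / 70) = -19 / 315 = -0.06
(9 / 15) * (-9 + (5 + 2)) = -6 / 5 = -1.20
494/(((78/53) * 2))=167.83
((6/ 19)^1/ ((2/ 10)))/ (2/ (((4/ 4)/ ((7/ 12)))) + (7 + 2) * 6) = 180/ 6289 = 0.03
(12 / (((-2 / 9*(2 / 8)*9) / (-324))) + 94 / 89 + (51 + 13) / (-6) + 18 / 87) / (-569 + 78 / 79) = -13.67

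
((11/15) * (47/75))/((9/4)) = 2068/10125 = 0.20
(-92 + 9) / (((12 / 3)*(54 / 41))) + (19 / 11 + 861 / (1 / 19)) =38835655 / 2376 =16344.97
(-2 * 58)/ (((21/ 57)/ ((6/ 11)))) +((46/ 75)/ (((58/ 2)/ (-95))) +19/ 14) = -11548561/ 66990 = -172.39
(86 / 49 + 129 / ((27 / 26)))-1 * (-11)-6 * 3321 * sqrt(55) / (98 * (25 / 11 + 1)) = 60407 / 441-12177 * sqrt(55) / 196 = -323.77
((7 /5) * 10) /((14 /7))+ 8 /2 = 11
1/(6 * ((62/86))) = 43/186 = 0.23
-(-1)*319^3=32461759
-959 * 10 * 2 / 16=-4795 / 4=-1198.75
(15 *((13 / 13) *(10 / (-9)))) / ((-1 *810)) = 5 / 243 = 0.02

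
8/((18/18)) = 8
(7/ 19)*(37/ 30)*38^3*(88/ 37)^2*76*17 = 101133046784/ 555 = 182221705.92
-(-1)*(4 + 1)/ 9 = 5/ 9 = 0.56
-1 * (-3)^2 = -9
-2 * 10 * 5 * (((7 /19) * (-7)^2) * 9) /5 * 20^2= -24696000 /19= -1299789.47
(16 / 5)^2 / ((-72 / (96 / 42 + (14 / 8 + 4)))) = -8 / 7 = -1.14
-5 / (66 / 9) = -15 / 22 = -0.68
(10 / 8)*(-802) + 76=-1853 / 2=-926.50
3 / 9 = 1 / 3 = 0.33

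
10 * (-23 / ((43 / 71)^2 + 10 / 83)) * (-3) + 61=100378189 / 67959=1477.04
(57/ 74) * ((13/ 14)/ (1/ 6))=2223/ 518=4.29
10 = 10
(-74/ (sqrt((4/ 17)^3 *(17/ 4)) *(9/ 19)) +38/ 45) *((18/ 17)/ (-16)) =59679/ 1360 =43.88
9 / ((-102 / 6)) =-9 / 17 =-0.53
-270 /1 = -270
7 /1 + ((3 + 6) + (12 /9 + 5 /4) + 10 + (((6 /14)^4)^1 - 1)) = 795703 /28812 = 27.62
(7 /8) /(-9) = -7 /72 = -0.10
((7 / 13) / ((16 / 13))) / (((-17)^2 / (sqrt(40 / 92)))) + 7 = 7 * sqrt(230) / 106352 + 7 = 7.00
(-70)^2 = 4900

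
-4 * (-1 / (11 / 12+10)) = 48 / 131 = 0.37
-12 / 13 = -0.92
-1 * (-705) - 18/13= 9147/13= 703.62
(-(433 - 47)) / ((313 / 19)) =-7334 / 313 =-23.43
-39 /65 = -3 /5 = -0.60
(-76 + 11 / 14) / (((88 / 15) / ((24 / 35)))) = -9477 / 1078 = -8.79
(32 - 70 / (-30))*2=206 / 3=68.67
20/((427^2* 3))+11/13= 6017117/7110831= 0.85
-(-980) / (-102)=-490 / 51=-9.61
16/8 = 2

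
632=632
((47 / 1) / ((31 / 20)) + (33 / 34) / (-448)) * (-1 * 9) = -128853513 / 472192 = -272.88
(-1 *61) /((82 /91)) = -5551 /82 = -67.70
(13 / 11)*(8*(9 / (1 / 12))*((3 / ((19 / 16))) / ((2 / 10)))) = 2695680 / 209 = 12897.99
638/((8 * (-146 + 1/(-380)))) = -30305/55481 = -0.55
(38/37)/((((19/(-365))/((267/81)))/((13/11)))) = -844610/10989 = -76.86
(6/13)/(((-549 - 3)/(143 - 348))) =205/1196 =0.17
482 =482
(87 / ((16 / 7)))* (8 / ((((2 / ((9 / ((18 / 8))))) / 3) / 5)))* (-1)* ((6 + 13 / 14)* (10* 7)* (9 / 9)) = -4430475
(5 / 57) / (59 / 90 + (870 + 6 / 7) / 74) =38850 / 5502419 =0.01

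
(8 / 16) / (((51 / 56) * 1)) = 28 / 51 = 0.55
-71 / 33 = -2.15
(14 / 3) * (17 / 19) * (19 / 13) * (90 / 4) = 1785 / 13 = 137.31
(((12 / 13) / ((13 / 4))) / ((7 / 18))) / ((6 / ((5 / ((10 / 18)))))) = 1296 / 1183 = 1.10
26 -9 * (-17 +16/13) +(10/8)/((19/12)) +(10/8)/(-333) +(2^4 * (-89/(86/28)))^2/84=1659305320357/608328396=2727.65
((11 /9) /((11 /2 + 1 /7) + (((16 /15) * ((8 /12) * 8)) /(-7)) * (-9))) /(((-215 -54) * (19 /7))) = -5390 /41721093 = -0.00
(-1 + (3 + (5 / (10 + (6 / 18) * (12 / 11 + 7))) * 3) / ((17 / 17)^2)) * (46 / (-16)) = -30659 / 3352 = -9.15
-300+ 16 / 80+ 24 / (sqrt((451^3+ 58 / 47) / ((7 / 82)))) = -1499 / 5+ 4 * sqrt(116315405681790) / 58923711085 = -299.80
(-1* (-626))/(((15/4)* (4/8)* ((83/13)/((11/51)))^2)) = 102408592/268774335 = 0.38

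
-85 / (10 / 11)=-187 / 2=-93.50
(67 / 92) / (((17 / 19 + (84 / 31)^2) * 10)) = 1223353 / 138368920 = 0.01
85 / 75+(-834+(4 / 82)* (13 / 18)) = -1536574 / 1845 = -832.83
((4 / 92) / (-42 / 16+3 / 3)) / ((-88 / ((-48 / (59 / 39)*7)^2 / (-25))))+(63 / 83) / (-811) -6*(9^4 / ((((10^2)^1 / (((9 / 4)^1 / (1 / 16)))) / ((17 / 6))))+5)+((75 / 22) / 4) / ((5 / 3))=-476431282907885829 / 11856417581800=-40183.41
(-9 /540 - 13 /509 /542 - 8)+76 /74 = -6.99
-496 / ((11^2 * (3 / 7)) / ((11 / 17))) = -3472 / 561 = -6.19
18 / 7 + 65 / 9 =617 / 63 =9.79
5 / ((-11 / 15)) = -75 / 11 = -6.82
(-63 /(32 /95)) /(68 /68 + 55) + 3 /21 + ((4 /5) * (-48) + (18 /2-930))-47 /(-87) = -749942483 /779520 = -962.06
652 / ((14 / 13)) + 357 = 6737 / 7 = 962.43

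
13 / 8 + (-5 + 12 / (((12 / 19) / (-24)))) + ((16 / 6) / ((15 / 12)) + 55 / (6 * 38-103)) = -274081 / 600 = -456.80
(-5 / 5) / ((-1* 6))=1 / 6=0.17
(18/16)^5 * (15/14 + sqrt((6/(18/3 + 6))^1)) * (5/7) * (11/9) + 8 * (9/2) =360855 * sqrt(2)/458752 + 121018329/3211264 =38.80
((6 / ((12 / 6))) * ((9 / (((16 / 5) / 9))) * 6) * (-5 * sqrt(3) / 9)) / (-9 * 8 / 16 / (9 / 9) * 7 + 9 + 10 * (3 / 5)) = 675 * sqrt(3) / 44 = 26.57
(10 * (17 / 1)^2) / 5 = 578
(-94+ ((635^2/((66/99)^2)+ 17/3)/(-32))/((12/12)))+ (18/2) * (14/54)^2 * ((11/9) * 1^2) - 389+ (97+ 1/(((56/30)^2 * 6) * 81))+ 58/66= -28736.32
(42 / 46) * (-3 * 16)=-1008 / 23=-43.83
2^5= 32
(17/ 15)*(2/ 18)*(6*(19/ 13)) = 646/ 585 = 1.10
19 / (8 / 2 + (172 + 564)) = 19 / 740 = 0.03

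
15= 15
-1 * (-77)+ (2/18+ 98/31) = 22396/279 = 80.27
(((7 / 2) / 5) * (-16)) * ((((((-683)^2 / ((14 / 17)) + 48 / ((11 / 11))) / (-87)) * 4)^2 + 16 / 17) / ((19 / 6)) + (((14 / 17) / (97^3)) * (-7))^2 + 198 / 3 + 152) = -969087344030663380990004270896 / 403893760587847099395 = -2399362007.03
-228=-228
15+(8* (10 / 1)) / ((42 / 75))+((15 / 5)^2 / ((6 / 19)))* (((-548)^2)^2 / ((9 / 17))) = 101951307679603 / 21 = 4854824175219.19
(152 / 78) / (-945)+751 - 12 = 27235769 / 36855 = 739.00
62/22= 31/11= 2.82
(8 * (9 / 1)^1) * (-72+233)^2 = 1866312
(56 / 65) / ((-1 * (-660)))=14 / 10725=0.00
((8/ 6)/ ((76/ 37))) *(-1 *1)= -37/ 57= -0.65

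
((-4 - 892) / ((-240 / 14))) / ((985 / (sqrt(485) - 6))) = -1568 / 4925 + 784*sqrt(485) / 14775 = 0.85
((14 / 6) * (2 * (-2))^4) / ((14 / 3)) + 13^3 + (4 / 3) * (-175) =2091.67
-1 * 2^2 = -4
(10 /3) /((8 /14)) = 35 /6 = 5.83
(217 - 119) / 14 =7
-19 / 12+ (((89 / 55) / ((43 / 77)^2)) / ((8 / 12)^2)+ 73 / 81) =16463857 / 1497690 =10.99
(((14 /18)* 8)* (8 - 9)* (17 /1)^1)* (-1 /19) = 952 /171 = 5.57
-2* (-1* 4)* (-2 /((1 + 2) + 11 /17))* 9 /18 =-2.19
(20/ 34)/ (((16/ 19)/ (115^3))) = 144483125/ 136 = 1062375.92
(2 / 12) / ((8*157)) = 1 / 7536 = 0.00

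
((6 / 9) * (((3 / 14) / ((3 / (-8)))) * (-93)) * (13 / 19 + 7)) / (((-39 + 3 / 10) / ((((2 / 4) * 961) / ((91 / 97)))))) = -16876005680 / 4683861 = -3603.01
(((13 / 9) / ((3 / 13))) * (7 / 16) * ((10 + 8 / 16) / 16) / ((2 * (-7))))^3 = -1655595487 / 782757789696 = -0.00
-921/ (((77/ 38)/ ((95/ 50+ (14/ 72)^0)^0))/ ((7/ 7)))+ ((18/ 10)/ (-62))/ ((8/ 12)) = -21700839/ 47740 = -454.56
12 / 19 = 0.63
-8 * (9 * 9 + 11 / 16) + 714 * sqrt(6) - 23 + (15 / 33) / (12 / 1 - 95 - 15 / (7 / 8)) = -10433053 / 15422 + 714 * sqrt(6) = 1072.43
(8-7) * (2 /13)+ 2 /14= 27 /91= 0.30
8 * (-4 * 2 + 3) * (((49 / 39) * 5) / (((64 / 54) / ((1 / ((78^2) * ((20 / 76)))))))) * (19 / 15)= -17689 / 105456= -0.17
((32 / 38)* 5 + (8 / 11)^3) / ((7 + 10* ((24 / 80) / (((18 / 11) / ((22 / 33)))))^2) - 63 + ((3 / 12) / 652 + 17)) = -122743537920 / 1037738439419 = -0.12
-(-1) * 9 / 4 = 9 / 4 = 2.25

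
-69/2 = -34.50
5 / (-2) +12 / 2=7 / 2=3.50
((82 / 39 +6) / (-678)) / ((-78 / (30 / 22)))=395 / 1890603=0.00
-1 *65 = -65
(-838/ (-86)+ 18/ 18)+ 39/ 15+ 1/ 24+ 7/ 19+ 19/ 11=16695919/ 1078440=15.48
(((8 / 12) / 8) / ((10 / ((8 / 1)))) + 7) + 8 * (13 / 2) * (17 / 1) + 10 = 13516 / 15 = 901.07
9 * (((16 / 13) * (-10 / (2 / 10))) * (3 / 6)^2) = -1800 / 13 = -138.46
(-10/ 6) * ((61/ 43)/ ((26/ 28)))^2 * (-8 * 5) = 145863200/ 937443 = 155.60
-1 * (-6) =6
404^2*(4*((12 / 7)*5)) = 39171840 / 7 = 5595977.14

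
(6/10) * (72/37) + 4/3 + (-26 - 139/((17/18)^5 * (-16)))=-9407104784/788020635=-11.94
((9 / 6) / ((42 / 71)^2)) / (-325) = -5041 / 382200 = -0.01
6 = 6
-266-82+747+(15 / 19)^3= 2740116 / 6859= 399.49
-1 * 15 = -15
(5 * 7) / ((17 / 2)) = 70 / 17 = 4.12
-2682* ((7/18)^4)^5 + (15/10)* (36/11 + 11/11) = 49930461068026844397143417/7790588798908714439933952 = 6.41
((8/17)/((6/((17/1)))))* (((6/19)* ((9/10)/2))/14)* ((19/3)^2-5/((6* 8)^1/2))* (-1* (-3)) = 8619/5320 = 1.62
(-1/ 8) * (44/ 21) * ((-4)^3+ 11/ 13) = 9031/ 546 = 16.54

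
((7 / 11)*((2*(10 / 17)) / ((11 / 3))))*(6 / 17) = 2520 / 34969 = 0.07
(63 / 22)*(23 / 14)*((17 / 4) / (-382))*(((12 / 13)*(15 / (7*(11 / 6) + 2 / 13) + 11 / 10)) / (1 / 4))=-241153551 / 553361380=-0.44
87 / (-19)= -87 / 19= -4.58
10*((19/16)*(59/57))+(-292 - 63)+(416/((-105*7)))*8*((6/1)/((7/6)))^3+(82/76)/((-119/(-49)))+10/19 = -32833794863/34286280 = -957.64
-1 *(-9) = 9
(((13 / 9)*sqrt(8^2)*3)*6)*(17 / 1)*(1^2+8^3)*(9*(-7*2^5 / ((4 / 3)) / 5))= -2742719616 / 5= -548543923.20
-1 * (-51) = 51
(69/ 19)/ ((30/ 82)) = 943/ 95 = 9.93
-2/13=-0.15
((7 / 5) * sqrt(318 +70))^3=266168 * sqrt(97) / 125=20971.61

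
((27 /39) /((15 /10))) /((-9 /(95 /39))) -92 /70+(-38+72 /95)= -7824958 /202293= -38.68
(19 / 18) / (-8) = -19 / 144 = -0.13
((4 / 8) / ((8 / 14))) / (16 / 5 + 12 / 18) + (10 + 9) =8921 / 464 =19.23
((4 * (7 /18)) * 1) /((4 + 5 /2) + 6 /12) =2 /9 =0.22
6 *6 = 36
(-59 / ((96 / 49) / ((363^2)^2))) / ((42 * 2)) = -796771960677 / 128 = -6224780942.79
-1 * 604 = -604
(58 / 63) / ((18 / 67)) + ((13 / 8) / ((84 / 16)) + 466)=469.74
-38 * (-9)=342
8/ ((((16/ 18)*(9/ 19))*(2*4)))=19/ 8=2.38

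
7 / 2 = 3.50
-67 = -67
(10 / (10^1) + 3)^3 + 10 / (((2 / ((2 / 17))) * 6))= 64.10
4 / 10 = 2 / 5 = 0.40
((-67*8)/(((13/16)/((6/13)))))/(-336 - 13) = 51456/58981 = 0.87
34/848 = 17/424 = 0.04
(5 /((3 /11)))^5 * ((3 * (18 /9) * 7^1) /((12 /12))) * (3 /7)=1006568750 /27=37280324.07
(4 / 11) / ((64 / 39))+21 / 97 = 7479 / 17072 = 0.44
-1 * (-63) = 63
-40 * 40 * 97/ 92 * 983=-38140400/ 23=-1658278.26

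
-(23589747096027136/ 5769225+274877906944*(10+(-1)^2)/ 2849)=-4244664639029248/ 824175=-5150198245.55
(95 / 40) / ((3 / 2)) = 19 / 12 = 1.58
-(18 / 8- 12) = 39 / 4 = 9.75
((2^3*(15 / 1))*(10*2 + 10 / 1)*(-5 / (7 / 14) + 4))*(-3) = 64800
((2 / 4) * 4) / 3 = 2 / 3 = 0.67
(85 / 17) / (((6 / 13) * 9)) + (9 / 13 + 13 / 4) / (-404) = 677225 / 567216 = 1.19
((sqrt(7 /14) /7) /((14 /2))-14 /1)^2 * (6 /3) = (1372-sqrt(2))^2 /4802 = 391.19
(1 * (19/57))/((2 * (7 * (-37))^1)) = -1/1554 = -0.00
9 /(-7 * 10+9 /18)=-18 /139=-0.13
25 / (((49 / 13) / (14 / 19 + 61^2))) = 22981725 / 931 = 24684.99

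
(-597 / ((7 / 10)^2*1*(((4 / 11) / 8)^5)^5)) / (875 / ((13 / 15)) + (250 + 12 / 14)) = -2821530206027004262380483536103879475200 / 802921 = -3514081965756287682574604000000000.00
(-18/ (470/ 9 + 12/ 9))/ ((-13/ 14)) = 1134/ 3133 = 0.36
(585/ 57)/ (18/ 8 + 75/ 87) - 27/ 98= 3.02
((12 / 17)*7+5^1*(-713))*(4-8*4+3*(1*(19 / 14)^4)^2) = -582732231584155 / 25088413952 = -23227.15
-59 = -59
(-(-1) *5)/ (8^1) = 5/ 8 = 0.62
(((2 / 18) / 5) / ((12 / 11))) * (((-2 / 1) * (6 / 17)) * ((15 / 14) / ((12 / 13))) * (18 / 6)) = -143 / 2856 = -0.05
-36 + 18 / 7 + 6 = -192 / 7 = -27.43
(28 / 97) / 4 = 7 / 97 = 0.07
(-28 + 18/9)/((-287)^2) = -26/82369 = -0.00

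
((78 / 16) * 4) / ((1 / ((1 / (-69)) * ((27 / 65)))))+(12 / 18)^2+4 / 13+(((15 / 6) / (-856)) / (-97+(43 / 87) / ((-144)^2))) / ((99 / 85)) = 152966197475459 / 240978440192490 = 0.63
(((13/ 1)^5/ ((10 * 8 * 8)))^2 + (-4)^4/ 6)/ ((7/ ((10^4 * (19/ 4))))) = 28067607794975/ 12288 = 2284147769.77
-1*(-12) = 12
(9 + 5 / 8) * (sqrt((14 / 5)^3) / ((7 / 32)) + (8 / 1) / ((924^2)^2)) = 1 / 9466668288 + 616 * sqrt(70) / 25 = 206.15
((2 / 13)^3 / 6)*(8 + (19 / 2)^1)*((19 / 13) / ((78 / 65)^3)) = 83125 / 9253764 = 0.01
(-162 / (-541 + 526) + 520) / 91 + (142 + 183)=150529 / 455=330.83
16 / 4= 4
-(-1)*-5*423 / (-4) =528.75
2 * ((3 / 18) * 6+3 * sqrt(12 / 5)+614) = 1239.30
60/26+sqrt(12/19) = 2 *sqrt(57)/19+30/13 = 3.10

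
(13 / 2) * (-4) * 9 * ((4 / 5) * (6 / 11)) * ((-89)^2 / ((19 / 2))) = -88968672 / 1045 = -85137.49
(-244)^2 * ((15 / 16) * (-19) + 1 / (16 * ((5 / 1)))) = -5298704 / 5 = -1059740.80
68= 68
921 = 921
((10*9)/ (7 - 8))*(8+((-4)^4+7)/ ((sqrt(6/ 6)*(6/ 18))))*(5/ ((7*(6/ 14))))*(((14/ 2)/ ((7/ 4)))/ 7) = -478200/ 7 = -68314.29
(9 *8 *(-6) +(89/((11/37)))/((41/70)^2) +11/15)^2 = 14985975997362841/76931343225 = 194796.75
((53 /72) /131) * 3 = 53 /3144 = 0.02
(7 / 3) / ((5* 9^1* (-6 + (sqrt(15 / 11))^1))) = -154 / 17145- 7* sqrt(165) / 51435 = -0.01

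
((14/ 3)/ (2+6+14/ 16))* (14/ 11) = 1568/ 2343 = 0.67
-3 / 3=-1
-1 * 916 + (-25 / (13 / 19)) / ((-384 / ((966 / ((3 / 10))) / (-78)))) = -89549479 / 97344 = -919.93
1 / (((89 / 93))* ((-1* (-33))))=31 / 979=0.03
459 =459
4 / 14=2 / 7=0.29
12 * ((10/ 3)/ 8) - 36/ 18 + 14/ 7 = 5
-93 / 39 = -31 / 13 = -2.38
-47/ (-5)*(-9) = -423/ 5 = -84.60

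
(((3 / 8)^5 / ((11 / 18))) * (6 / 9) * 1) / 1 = 729 / 90112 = 0.01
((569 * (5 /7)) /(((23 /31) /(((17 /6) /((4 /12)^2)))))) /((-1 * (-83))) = 4497945 /26726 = 168.30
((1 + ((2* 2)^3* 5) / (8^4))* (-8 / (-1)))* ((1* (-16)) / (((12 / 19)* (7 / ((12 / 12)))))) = -437 / 14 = -31.21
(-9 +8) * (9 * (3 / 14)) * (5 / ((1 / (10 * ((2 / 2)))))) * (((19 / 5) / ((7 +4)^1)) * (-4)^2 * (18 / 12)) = -61560 / 77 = -799.48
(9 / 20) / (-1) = -9 / 20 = -0.45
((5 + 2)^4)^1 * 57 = 136857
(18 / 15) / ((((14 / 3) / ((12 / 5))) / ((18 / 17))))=0.65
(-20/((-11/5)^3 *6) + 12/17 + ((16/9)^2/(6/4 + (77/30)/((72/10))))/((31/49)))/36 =1565233625/15188916798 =0.10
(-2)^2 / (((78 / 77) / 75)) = 3850 / 13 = 296.15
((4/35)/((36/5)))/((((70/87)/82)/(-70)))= -2378/21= -113.24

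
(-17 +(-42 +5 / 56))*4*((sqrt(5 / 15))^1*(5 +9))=-3299*sqrt(3) / 3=-1904.68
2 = 2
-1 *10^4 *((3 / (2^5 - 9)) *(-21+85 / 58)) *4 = 67980000 / 667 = 101919.04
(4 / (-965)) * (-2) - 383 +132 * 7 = 522073 / 965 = 541.01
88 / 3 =29.33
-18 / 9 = -2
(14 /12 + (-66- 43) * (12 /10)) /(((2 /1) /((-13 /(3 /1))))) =50557 /180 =280.87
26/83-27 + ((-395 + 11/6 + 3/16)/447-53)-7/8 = -145033855/1780848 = -81.44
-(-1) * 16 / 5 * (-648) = -10368 / 5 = -2073.60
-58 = -58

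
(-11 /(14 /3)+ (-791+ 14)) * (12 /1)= -65466 /7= -9352.29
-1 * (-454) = 454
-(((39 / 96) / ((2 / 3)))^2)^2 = -2313441 / 16777216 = -0.14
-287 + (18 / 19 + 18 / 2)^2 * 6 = 110719 / 361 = 306.70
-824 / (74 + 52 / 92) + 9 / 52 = -970069 / 89180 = -10.88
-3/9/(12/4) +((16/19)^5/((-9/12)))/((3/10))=-44419139/22284891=-1.99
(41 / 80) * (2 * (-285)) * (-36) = 21033 / 2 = 10516.50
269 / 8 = 33.62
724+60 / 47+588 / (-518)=1259282 / 1739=724.14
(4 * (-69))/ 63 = -92/ 21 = -4.38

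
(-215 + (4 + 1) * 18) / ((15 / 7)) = -58.33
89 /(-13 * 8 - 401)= -89 /505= -0.18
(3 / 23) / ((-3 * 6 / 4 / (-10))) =20 / 69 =0.29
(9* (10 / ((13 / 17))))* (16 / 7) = 24480 / 91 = 269.01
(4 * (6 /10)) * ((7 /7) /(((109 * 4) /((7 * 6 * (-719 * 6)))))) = -543564 /545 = -997.37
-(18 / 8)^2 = -81 / 16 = -5.06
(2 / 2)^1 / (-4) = -1 / 4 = -0.25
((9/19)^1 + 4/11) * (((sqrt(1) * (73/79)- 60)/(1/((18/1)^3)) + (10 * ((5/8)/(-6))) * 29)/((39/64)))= -914603103400/1931787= -473449.25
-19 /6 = -3.17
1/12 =0.08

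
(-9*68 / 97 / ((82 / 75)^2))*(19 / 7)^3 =-5903026875 / 55928551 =-105.55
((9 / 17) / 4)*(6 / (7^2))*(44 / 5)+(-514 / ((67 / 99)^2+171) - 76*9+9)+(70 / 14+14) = -461140391597 / 699911590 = -658.86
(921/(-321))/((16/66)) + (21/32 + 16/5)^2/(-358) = -11646807323/980633600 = -11.88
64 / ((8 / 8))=64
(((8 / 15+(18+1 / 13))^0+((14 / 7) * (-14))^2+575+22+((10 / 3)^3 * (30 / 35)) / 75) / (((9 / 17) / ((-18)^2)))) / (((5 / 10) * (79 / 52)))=1113778.19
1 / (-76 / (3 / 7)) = -3 / 532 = -0.01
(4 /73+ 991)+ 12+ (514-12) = 109869 /73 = 1505.05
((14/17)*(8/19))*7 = 2.43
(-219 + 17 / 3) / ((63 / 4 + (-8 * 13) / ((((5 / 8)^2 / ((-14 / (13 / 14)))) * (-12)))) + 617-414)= 64000 / 34727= 1.84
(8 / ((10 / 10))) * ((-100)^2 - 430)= 76560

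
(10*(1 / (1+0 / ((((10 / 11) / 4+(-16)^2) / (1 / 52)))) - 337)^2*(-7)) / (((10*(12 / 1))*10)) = -6585.60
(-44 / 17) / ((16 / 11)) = -1.78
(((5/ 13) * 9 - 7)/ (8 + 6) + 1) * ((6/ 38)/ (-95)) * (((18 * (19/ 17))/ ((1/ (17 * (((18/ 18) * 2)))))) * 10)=-14688/ 1729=-8.50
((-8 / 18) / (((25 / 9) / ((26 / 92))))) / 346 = -13 / 99475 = -0.00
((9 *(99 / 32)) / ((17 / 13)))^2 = 134165889 / 295936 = 453.36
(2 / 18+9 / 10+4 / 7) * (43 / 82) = 42871 / 51660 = 0.83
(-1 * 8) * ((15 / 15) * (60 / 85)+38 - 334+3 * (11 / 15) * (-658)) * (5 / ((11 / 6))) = 7111008 / 187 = 38026.78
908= 908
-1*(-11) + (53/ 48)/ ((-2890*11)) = 16785067/ 1525920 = 11.00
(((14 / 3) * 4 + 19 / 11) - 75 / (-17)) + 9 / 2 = 32881 / 1122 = 29.31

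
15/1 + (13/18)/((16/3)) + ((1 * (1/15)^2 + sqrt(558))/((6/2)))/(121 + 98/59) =59 * sqrt(62)/7237 + 2365958113/156319200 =15.20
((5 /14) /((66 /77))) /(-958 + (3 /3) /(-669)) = -1115 /2563612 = -0.00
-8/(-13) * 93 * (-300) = -223200/13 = -17169.23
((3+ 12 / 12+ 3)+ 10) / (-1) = -17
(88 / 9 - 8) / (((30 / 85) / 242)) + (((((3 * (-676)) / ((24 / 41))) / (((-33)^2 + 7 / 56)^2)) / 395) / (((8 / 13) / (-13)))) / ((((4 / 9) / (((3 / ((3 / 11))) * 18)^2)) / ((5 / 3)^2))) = 203583773018252 / 161929615077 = 1257.24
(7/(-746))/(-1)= 7/746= 0.01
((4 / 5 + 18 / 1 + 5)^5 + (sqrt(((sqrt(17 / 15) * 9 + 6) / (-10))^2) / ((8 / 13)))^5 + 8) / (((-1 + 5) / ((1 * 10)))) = 19091109.42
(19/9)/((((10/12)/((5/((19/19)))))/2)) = 76/3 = 25.33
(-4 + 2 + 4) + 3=5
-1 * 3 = -3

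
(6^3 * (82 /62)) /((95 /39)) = 345384 /2945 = 117.28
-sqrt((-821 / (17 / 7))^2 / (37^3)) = -5747 * sqrt(37) / 23273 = -1.50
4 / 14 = 2 / 7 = 0.29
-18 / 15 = -6 / 5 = -1.20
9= 9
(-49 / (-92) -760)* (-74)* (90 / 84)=38778405 / 644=60214.91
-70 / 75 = -14 / 15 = -0.93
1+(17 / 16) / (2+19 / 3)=451 / 400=1.13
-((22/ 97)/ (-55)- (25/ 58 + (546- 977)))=-12111789/ 28130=-430.56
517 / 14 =36.93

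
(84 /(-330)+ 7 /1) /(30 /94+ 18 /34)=296429 /37290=7.95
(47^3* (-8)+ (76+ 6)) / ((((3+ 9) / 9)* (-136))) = 4579.97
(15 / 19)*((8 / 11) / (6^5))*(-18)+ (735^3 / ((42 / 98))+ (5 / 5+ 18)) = 3485439933223 / 3762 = 926485894.00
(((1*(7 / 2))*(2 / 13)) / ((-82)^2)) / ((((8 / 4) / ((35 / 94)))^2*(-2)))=-8575 / 6178979456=-0.00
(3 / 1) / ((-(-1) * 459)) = 1 / 153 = 0.01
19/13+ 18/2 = 10.46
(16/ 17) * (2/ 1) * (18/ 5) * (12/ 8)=864/ 85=10.16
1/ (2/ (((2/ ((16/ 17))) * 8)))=17/ 2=8.50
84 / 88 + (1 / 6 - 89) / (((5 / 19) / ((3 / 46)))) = -106567 / 5060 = -21.06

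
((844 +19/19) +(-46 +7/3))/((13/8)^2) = 303.46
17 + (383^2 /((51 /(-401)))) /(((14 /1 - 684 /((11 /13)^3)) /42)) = 548261721086 /12614969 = 43461.20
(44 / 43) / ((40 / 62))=341 / 215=1.59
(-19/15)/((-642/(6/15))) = 19/24075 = 0.00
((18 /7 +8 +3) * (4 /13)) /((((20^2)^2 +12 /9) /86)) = 24510 /10920091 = 0.00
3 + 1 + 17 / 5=37 / 5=7.40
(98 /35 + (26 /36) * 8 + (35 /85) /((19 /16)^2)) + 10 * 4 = 13496122 /276165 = 48.87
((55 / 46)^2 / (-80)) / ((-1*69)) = 605 / 2336064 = 0.00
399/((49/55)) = 3135/7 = 447.86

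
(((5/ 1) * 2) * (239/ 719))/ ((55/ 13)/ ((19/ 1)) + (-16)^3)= -590330/ 727381383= -0.00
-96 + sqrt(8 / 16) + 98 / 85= -8062 / 85 + sqrt(2) / 2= -94.14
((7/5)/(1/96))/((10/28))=376.32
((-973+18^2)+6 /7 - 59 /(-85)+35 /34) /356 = -769239 /423640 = -1.82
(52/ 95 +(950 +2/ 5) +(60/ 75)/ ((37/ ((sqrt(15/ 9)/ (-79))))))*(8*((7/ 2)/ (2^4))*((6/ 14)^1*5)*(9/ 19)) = 1689.18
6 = 6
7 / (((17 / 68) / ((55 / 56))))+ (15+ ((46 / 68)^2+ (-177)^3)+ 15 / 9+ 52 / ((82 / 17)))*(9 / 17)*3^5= -574788500339419 / 805732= -713374298.57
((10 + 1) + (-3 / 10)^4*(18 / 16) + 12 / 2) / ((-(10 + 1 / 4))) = -1360729 / 820000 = -1.66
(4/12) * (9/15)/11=1/55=0.02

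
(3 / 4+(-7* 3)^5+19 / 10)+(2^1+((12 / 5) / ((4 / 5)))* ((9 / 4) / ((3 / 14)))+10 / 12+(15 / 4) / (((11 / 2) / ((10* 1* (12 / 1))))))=-2695428251 / 660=-4083982.20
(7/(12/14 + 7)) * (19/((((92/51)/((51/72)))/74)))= 9955183/20240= 491.86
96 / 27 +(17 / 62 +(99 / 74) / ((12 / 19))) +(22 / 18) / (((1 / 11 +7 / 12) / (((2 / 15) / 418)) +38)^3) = 313199979035802391 / 52656419300459112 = 5.95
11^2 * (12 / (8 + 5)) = 1452 / 13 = 111.69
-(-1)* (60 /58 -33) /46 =-927 /1334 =-0.69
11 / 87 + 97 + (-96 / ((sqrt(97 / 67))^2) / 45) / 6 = 12263662 / 126585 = 96.88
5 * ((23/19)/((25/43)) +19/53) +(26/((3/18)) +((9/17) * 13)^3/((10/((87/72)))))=82163907229/395791280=207.59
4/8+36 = 73/2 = 36.50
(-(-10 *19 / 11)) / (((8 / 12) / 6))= 1710 / 11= 155.45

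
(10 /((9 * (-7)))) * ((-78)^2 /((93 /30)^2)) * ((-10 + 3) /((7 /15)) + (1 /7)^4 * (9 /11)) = 267801456000 /177666797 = 1507.32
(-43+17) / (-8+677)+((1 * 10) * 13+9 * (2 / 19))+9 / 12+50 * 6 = 21947245 / 50844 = 431.66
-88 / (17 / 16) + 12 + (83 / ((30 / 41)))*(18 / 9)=39791 / 255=156.04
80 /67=1.19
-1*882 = -882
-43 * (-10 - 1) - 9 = 464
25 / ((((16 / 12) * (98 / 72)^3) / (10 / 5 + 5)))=874800 / 16807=52.05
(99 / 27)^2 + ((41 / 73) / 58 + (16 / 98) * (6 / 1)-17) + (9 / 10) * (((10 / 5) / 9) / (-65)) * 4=-1564785251 / 606838050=-2.58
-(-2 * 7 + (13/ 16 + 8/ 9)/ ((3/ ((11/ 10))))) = 11557/ 864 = 13.38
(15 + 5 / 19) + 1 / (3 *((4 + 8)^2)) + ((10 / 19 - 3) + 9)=178867 / 8208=21.79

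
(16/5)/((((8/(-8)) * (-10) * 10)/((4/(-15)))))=-16/1875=-0.01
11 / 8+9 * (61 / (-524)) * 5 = -4049 / 1048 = -3.86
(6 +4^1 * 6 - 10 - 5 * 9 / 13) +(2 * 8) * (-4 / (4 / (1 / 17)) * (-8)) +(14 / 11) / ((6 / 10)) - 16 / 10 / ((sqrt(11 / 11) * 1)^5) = 896641 / 36465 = 24.59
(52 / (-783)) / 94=-26 / 36801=-0.00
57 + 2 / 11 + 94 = 1663 / 11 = 151.18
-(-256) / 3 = 256 / 3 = 85.33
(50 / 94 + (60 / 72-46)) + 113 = 19279 / 282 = 68.37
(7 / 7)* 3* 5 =15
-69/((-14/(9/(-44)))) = -621/616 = -1.01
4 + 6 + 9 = 19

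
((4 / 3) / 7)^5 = 1024 / 4084101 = 0.00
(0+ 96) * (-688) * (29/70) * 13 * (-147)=261451008/5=52290201.60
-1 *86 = -86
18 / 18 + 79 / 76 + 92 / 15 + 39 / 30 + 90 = 113399 / 1140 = 99.47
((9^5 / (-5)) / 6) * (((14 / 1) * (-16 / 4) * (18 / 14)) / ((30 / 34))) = 4015332 / 25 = 160613.28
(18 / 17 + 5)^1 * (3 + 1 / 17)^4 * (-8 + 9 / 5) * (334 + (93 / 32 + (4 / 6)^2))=-70882073110888 / 63893565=-1109377.34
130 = 130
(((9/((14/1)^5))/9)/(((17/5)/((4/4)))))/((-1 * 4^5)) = -5/9362440192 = -0.00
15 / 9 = 5 / 3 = 1.67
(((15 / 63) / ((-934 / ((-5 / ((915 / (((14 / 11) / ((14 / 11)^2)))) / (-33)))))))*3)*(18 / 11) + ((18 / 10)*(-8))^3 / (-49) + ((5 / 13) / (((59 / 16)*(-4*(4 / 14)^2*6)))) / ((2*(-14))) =60.94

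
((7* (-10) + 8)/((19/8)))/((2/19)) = -248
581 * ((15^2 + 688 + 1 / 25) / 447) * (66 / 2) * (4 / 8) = 72940483 / 3725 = 19581.34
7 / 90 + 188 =16927 / 90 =188.08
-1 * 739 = -739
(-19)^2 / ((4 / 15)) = 5415 / 4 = 1353.75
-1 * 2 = -2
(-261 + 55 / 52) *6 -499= -53525 / 26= -2058.65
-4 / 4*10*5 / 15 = -10 / 3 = -3.33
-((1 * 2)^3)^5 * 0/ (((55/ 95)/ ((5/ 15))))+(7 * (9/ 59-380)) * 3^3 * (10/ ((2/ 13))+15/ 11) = -3092045670/ 649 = -4764323.07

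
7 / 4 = 1.75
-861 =-861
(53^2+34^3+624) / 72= 42737 / 72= 593.57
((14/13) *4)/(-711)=-0.01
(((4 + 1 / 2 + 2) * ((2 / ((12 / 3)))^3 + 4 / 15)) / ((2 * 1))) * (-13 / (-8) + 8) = 47047 / 3840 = 12.25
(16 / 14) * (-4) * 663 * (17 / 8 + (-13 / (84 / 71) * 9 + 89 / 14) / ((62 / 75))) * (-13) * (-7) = 6572366736 / 217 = 30287404.31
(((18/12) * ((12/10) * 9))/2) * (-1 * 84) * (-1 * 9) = 30618/5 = 6123.60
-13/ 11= -1.18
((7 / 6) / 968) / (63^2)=1 / 3293136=0.00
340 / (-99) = -340 / 99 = -3.43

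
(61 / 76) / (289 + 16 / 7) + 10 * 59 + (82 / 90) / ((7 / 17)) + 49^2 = 146109801473 / 48813660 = 2993.22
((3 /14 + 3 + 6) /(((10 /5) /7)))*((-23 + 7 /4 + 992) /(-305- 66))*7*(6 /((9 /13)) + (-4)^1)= -1168783 /424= -2756.56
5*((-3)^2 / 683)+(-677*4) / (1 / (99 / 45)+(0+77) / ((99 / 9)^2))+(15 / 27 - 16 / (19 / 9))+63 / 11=-3190691236 / 1284723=-2483.56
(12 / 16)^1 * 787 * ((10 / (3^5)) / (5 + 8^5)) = 3935 / 5309226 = 0.00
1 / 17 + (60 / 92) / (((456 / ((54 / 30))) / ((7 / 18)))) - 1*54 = -6411545 / 118864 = -53.94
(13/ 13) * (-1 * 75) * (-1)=75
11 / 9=1.22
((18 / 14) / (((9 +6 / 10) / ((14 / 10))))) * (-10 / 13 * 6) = -45 / 52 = -0.87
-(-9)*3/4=27/4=6.75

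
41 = 41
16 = 16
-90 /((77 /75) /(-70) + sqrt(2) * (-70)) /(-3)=247500 /5512499879 - 1181250000 * sqrt(2) /5512499879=-0.30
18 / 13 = 1.38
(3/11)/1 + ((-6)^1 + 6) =3/11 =0.27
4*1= 4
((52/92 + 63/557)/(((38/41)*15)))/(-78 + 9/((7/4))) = -249403/372415770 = -0.00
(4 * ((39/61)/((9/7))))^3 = 48228544/6128487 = 7.87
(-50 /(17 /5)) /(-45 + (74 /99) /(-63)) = 0.33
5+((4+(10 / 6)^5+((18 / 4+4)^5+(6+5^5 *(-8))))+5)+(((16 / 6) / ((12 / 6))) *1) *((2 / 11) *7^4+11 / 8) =1709632433 / 85536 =19987.29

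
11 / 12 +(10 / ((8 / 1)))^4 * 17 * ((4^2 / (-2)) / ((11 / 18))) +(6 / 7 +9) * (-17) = -2624081 / 3696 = -709.98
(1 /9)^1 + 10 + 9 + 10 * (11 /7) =2194 /63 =34.83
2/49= 0.04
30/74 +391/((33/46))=665977/1221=545.44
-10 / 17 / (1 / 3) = -30 / 17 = -1.76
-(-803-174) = 977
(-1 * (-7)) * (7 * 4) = 196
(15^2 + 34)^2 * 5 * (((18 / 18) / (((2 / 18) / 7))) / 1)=21130515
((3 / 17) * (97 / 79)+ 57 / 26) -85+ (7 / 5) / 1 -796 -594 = -256855239 / 174590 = -1471.19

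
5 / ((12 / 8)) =10 / 3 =3.33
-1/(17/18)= -18/17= -1.06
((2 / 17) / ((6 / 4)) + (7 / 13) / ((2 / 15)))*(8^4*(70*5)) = 3913011200 / 663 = 5901977.68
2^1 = 2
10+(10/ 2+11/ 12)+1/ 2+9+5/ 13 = 4025/ 156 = 25.80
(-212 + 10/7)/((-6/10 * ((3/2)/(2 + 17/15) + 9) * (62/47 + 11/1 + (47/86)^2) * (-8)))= -2736575470/7460768007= -0.37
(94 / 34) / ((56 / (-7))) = -47 / 136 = -0.35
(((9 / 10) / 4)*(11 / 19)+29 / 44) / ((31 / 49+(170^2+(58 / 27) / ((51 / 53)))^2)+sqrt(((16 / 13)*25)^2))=0.00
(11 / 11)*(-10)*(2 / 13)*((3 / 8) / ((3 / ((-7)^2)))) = -245 / 26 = -9.42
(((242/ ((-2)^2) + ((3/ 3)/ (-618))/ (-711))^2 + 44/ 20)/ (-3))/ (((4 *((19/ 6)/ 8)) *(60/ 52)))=-668.24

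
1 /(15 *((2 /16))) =8 /15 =0.53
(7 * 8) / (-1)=-56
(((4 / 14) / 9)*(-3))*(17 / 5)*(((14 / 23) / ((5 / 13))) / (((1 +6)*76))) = -221 / 229425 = -0.00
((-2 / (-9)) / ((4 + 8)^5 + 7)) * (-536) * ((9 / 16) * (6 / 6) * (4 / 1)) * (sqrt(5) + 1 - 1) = -268 * sqrt(5) / 248839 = -0.00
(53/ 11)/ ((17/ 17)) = 53/ 11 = 4.82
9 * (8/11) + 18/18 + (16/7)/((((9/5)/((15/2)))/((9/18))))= 2843/231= 12.31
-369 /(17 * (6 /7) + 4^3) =-2583 /550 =-4.70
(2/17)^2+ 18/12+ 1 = 1453/578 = 2.51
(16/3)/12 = 4/9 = 0.44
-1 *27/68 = -0.40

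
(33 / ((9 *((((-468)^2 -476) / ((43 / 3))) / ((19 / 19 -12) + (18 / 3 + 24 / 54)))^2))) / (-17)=-3108169 / 161435369555856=-0.00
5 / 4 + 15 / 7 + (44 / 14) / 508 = 12087 / 3556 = 3.40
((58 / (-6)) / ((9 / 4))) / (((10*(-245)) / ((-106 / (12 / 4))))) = -6148 / 99225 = -0.06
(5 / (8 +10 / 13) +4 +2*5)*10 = 8305 / 57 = 145.70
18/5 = 3.60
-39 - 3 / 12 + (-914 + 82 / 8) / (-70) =-1475 / 56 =-26.34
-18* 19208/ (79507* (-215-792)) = 345744/ 80063549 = 0.00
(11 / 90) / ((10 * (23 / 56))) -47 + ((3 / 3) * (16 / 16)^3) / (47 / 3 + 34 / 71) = -46.91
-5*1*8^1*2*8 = -640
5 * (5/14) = 25/14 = 1.79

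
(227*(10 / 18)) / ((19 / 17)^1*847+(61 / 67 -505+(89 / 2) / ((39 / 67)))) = 33611890 / 138328653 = 0.24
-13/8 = -1.62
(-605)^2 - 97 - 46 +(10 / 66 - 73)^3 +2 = -744461956 / 35937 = -20715.75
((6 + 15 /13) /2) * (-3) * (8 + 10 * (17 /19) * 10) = -258354 /247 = -1045.97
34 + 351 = 385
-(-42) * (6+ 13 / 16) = 2289 / 8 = 286.12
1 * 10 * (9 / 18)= 5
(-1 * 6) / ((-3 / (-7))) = -14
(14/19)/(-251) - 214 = -214.00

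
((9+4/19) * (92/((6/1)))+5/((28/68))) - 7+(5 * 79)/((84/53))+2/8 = 395.85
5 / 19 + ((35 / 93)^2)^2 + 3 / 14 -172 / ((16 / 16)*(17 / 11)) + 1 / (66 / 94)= -109.37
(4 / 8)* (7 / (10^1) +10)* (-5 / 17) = -107 / 68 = -1.57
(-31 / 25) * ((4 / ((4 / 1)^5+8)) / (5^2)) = -0.00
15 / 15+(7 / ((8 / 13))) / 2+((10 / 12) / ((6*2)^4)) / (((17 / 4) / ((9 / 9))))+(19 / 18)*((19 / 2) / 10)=20331889 / 2643840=7.69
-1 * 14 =-14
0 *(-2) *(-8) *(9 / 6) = 0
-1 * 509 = -509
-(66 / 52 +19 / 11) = -857 / 286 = -3.00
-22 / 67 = -0.33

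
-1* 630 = -630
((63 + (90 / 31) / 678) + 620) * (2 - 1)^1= 2392564 / 3503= 683.00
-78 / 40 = -39 / 20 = -1.95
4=4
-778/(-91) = 778/91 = 8.55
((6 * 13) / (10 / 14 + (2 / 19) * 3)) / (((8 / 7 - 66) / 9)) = -326781 / 31099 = -10.51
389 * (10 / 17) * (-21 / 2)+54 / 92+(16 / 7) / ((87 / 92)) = -1142801195 / 476238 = -2399.64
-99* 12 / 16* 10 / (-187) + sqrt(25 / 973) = 5* sqrt(973) / 973 + 135 / 34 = 4.13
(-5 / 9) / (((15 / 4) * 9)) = -4 / 243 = -0.02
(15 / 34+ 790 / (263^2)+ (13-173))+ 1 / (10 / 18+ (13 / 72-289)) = -7787755924287 / 48810488230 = -159.55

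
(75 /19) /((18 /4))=50 /57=0.88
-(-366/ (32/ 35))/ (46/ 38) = 121695/ 368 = 330.69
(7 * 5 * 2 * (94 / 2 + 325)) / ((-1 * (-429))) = 8680 / 143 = 60.70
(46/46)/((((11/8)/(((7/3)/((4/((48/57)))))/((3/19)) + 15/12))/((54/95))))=1884/1045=1.80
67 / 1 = 67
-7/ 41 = -0.17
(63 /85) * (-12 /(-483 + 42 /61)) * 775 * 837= 11961.96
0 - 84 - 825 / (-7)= 237 / 7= 33.86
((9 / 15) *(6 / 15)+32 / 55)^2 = 51076 / 75625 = 0.68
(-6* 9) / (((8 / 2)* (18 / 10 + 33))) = -45 / 116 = -0.39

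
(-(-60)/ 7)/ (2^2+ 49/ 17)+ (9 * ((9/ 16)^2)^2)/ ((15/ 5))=27655699/ 17891328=1.55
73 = 73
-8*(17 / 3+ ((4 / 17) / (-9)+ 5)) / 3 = -13024 / 459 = -28.37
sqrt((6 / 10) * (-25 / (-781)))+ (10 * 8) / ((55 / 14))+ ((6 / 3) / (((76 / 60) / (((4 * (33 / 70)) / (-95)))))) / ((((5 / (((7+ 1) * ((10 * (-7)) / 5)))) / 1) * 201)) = sqrt(11715) / 781+ 135470432 / 6651425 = 20.51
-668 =-668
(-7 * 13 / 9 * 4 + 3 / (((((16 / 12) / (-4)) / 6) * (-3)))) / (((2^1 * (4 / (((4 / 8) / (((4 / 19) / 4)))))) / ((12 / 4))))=-79.96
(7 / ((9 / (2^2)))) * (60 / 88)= 70 / 33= 2.12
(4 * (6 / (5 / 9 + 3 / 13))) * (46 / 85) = 16.52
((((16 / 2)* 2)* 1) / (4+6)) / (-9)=-8 / 45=-0.18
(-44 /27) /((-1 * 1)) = 44 /27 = 1.63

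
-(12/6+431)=-433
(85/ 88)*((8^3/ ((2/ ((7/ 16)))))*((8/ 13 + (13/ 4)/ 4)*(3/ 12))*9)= 347.56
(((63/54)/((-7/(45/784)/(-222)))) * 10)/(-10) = -1665/784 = -2.12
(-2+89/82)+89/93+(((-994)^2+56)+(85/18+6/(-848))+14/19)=91055737347721/92152584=988097.49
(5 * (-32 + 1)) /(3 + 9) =-155 /12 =-12.92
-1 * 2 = -2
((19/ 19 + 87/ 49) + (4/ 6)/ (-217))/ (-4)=-6317/ 9114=-0.69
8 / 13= 0.62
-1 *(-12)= 12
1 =1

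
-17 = -17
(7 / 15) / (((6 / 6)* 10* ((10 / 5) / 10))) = 0.23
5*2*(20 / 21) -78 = -1438 / 21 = -68.48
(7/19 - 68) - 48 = -2197/19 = -115.63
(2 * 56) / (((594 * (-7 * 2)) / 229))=-916 / 297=-3.08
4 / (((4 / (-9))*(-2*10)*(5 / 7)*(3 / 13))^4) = 5554571841 / 6400000000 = 0.87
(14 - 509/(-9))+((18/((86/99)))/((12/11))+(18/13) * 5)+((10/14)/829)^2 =65376914517071/677671856316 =96.47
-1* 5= -5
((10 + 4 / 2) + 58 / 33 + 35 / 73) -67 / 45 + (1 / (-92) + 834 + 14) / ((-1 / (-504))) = 355213670192 / 831105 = 427399.27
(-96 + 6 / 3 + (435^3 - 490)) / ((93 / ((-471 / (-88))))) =12923029687 / 2728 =4737180.97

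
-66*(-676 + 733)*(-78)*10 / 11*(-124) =-33078240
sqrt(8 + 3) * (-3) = -3 * sqrt(11) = -9.95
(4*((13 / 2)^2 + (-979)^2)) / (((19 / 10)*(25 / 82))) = 628765012 / 95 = 6618579.07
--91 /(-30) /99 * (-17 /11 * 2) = 1547 /16335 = 0.09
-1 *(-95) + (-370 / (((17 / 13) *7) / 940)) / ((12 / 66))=-24856395 / 119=-208877.27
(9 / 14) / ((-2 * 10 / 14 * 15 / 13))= -0.39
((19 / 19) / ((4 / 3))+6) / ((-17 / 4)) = -27 / 17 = -1.59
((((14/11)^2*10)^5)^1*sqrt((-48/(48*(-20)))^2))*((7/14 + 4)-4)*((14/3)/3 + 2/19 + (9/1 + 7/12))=1390410969637760000/4435299606771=313487.50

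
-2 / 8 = -1 / 4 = -0.25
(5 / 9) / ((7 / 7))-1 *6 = -49 / 9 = -5.44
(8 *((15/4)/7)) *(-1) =-30/7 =-4.29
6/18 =1/3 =0.33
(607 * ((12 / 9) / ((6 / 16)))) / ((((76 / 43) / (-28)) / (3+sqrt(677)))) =-5846624 * sqrt(677) / 171 - 5846624 / 57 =-992190.00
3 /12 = 1 /4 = 0.25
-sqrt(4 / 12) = -0.58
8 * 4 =32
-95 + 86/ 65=-6089/ 65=-93.68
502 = 502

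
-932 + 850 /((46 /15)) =-15061 /23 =-654.83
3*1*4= 12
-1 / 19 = -0.05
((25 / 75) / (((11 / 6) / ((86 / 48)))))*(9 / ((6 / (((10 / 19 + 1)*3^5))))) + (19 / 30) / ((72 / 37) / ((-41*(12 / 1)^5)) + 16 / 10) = 12737068739487 / 70127042392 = 181.63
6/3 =2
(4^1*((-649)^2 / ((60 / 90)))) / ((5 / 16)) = 40435296 / 5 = 8087059.20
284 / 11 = 25.82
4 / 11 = 0.36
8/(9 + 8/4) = 8/11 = 0.73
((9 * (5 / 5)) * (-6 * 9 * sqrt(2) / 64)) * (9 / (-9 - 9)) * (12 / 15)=243 * sqrt(2) / 80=4.30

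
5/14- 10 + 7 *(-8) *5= -289.64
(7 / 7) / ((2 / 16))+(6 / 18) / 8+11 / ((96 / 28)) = 11.25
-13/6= -2.17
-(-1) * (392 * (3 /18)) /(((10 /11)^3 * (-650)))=-65219 /487500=-0.13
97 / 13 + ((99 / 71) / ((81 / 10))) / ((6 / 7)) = 190954 / 24921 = 7.66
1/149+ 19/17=2848/2533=1.12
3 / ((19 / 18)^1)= 54 / 19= 2.84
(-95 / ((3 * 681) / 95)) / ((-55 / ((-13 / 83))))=-23465 / 1865259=-0.01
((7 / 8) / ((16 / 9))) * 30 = 945 / 64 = 14.77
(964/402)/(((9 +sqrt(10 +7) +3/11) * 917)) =10604/30166549 - 58322 * sqrt(17)/1538493999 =0.00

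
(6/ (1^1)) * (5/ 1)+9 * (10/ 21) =240/ 7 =34.29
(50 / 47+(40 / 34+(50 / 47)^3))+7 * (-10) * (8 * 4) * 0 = 6079110 / 1764991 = 3.44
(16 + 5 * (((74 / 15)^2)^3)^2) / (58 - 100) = -1925983702222076125784 / 77847802734375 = -24740373.33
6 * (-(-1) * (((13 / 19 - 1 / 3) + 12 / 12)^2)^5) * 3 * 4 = 58613443780689605192 / 40225925717432361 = 1457.11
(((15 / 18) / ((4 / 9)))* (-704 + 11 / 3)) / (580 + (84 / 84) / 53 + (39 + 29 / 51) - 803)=28395015 / 3966112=7.16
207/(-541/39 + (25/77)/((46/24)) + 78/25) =-357432075/18272893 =-19.56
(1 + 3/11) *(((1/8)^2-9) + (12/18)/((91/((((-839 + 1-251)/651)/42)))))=-238452769/20852832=-11.44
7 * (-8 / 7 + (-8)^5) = -229384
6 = 6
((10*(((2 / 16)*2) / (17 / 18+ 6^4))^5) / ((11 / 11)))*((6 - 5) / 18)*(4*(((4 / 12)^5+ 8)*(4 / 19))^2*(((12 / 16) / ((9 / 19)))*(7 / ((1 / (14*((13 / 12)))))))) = 1967173 / 6968862720691505883900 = 0.00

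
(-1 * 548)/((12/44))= -6028/3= -2009.33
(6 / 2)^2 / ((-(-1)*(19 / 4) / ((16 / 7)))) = 576 / 133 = 4.33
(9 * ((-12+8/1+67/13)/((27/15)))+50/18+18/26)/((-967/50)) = -54050/113139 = -0.48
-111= -111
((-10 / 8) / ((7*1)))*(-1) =5 / 28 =0.18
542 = 542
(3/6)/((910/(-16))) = -4/455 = -0.01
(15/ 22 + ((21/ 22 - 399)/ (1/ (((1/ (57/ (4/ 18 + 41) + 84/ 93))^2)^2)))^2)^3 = 13060532767654569179185093513960509613691861437126094438686823089057882841064386903195782530557908722811019705380577759739/ 1348672831976448809309579336461010254536007040201086441472205152009802082701903621111702097167480363087939778798144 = 9683988.92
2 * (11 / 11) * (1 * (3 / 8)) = 3 / 4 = 0.75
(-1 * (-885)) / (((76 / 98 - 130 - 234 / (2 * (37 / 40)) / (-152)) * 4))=-30485595 / 17690924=-1.72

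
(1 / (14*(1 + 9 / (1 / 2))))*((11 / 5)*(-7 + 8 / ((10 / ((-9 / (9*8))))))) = -781 / 13300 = -0.06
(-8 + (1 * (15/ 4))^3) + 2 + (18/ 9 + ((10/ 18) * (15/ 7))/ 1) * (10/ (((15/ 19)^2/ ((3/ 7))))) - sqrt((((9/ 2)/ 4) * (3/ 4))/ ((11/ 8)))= 9691091/ 141120 - 3 * sqrt(33)/ 22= 67.89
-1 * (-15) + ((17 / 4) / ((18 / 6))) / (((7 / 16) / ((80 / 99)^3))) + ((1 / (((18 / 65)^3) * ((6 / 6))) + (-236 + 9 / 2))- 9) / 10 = -4291102621 / 1630102320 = -2.63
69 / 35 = 1.97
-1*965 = -965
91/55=1.65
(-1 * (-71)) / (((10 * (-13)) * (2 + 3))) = -71 / 650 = -0.11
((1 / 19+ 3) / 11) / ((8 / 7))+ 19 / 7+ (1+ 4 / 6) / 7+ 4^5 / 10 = 9269147 / 87780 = 105.60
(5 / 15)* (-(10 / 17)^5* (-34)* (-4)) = -800000 / 250563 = -3.19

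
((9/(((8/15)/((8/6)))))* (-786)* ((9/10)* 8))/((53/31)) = -3947292/53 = -74477.21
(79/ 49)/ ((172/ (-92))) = -1817/ 2107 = -0.86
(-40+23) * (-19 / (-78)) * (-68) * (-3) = -10982 / 13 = -844.77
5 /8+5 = 45 /8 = 5.62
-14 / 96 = -0.15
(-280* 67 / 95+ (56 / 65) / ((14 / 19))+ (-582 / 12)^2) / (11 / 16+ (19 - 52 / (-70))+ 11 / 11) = 298210388 / 2964247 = 100.60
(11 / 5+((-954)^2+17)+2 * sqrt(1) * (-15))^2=20707286876676 / 25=828291475067.04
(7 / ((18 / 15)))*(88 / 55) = 28 / 3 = 9.33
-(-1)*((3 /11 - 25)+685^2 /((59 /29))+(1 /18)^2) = 48492020197 /210276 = 230611.29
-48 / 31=-1.55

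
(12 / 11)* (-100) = -1200 / 11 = -109.09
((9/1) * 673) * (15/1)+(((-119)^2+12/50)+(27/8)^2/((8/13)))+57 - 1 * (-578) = 1352572797/12800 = 105669.75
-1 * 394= -394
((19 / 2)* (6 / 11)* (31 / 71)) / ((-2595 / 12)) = -7068 / 675565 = -0.01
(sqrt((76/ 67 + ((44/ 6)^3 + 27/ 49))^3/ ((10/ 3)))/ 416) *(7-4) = 35106775 *sqrt(940861570)/ 34588427328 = 31.13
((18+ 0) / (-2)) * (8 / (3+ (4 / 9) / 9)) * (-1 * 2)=11664 / 247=47.22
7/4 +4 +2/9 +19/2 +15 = 1097/36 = 30.47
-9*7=-63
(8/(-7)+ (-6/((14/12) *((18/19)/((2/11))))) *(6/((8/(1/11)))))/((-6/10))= 5125/2541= 2.02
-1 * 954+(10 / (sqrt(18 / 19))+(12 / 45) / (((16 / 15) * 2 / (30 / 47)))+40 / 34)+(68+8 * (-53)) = -4182745 / 3196+5 * sqrt(38) / 3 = -1298.47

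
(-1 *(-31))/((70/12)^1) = 186/35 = 5.31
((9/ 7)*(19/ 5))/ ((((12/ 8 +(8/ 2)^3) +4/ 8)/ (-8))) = -228/ 385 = -0.59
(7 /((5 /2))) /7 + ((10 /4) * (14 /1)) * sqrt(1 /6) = 2 /5 + 35 * sqrt(6) /6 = 14.69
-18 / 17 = -1.06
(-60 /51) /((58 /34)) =-0.69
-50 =-50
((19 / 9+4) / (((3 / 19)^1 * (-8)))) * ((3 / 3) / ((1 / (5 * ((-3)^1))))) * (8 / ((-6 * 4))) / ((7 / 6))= -5225 / 252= -20.73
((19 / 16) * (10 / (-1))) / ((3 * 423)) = -0.01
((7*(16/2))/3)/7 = 8/3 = 2.67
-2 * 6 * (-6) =72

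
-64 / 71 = -0.90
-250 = -250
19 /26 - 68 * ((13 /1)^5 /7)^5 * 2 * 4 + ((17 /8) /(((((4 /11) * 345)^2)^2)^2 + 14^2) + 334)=-5251081246355388790814746309738796478646070033772309251877 /22990913664468696947751269119328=-228398110792381047558797900.00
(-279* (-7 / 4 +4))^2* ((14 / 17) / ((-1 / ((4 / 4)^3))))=-44135847 / 136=-324528.29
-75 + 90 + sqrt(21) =sqrt(21) + 15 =19.58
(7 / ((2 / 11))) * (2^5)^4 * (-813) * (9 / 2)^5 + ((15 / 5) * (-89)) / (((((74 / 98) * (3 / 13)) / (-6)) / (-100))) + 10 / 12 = -13445183637666967 / 222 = -60563890259761.11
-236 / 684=-59 / 171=-0.35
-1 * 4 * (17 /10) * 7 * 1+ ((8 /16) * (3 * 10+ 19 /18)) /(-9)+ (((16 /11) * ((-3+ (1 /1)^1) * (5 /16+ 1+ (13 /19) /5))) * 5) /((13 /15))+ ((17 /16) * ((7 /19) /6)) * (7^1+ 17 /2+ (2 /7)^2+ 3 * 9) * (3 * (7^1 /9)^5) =-1219789927067 /17113187520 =-71.28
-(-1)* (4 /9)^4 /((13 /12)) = 1024 /28431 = 0.04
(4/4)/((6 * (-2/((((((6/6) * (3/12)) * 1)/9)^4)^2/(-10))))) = 1/338533188894720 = 0.00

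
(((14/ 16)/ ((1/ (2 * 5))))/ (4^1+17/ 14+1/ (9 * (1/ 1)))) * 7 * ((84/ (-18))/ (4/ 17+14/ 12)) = -3673530/ 95953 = -38.28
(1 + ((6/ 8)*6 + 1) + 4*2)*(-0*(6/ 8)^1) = 0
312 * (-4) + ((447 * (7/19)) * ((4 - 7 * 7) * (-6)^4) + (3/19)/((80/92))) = -3650139771/380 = -9605630.98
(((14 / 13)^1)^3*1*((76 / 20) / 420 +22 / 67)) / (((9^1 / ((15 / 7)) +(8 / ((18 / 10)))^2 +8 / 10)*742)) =0.00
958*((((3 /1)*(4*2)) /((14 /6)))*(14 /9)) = 15328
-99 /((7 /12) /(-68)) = 80784 /7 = 11540.57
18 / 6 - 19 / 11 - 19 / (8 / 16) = -404 / 11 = -36.73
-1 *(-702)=702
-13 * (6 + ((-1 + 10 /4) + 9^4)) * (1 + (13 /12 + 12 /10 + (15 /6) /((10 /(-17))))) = 1650883 /20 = 82544.15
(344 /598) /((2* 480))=43 /71760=0.00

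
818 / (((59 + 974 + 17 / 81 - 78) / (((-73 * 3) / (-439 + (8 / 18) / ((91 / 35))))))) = 848864367 / 1986255298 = 0.43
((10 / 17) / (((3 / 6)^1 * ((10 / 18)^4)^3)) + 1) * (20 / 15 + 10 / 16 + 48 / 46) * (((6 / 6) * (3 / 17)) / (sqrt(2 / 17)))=1873318407249193 * sqrt(34) / 5192968750000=2103.47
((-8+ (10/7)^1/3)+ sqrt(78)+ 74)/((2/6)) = 3 * sqrt(78)+ 1396/7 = 225.92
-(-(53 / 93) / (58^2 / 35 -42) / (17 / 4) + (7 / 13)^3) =-505391131 / 3289363779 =-0.15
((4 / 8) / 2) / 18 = 1 / 72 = 0.01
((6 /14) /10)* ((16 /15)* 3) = 24 /175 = 0.14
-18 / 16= -9 / 8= -1.12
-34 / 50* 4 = -68 / 25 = -2.72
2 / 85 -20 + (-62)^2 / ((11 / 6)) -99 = 1849197 / 935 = 1977.75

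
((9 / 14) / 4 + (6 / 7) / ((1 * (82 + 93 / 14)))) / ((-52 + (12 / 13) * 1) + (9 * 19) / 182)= -153933 / 45296500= -0.00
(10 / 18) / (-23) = -5 / 207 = -0.02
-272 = -272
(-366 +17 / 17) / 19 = -365 / 19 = -19.21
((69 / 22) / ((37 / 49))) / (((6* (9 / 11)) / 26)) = 14651 / 666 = 22.00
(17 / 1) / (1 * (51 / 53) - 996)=-901 / 52737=-0.02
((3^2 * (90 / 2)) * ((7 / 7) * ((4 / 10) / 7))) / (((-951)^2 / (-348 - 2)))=-900 / 100489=-0.01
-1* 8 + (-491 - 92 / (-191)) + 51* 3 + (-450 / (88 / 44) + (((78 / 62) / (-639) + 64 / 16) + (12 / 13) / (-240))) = -185766086653 / 327904980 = -566.52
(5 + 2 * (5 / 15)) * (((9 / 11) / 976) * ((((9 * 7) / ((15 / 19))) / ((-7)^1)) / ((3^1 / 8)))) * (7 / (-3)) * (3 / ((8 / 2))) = 6783 / 26840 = 0.25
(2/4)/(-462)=-1/924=-0.00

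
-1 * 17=-17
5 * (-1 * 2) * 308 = -3080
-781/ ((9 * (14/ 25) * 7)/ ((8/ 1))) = -78100/ 441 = -177.10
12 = 12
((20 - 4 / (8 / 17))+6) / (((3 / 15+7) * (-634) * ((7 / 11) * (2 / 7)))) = -1925 / 91296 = -0.02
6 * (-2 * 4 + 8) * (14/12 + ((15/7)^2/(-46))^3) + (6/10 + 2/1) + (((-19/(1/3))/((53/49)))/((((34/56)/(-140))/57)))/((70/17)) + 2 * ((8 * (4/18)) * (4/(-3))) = 1203544243/7155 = 168210.24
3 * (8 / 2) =12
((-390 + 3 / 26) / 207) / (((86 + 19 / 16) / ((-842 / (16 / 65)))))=45889 / 621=73.90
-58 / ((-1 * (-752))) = -29 / 376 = -0.08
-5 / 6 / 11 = -5 / 66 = -0.08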